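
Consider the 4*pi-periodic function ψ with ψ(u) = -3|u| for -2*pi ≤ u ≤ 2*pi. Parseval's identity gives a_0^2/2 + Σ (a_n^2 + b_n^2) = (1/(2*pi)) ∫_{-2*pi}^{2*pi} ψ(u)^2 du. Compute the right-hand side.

(1/(2*pi)) ∫_{-2*pi}^{2*pi} ψ(u)^2 du = (1/(2*pi)) · (48*pi**3) = 24*pi**2.

24*pi**2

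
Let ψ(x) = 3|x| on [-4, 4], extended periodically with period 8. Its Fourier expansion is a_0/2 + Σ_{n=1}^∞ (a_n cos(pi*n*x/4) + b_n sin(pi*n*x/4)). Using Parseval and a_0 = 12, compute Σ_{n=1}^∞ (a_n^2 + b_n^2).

24

Parseval: a_0^2/2 + Σ_{n≥1} (a_n^2+b_n^2) = 1/4 ∫_{-4}^{4} ψ(x)^2 dx = 96.
Subtract a_0^2/2 = 72: Σ (a_n^2+b_n^2) = 24.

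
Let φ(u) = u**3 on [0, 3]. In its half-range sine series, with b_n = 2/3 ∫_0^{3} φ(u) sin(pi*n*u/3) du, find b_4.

b_4 = 2/3 ∫_0^{3} (u**3) sin(4*pi*u/3) du.
Integrating by parts three times (tabular method), an antiderivative of (u**3) sin(4*pi*u/3) is -3*u**3*cos(4*pi*u/3)/(4*pi) + 27*u**2*sin(4*pi*u/3)/(16*pi**2) + 81*u*cos(4*pi*u/3)/(32*pi**3) - 243*sin(4*pi*u/3)/(128*pi**4); evaluating from 0 to 3: ∫_{0}^{3} (u**3) sin(4*pi*u/3) du = (81*(3 - 8*pi**2)/(32*pi**3)) - (0) = 81*(3 - 8*pi**2)/(32*pi**3).
Hence b_4 = (2/3)·(81*(3 - 8*pi**2)/(32*pi**3)) = 27*(3 - 8*pi**2)/(16*pi**3).

27*(3 - 8*pi**2)/(16*pi**3)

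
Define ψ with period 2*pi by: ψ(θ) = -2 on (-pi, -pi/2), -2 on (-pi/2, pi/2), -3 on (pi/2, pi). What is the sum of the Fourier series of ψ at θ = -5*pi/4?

-3

θ = -5*pi/4 differs from θ = 3*pi/4 by -1 full period(s), and the series is 2*pi-periodic.
ψ is continuous at θ = 3*pi/4 with value -3, so the series converges to -3 there.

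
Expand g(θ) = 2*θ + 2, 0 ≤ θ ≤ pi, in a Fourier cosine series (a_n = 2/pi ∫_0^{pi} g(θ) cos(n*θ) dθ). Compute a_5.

a_5 = 2/pi ∫_0^{pi} (2*θ + 2) cos(5*θ) dθ.
Integrating by parts (boundary term plus one more integral), an antiderivative of (2*θ + 2) cos(5*θ) is 2*θ*sin(5*θ)/5 + 2*sin(5*θ)/5 + 2*cos(5*θ)/25; evaluating from 0 to pi: ∫_{0}^{pi} (2*θ + 2) cos(5*θ) dθ = (-2/25) - (2/25) = -4/25.
Hence a_5 = (2/pi)·(-4/25) = -8/(25*pi).

-8/(25*pi)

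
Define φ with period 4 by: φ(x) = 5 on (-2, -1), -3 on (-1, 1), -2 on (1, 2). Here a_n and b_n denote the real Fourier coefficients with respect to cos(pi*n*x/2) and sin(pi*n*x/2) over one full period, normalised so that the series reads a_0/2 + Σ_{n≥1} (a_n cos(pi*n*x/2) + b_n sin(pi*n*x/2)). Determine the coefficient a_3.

3/pi

a_3 = 1/2 ∫_{-2}^{2} φ(x) cos(3*pi*x/2) dx.
Split the integral at the breakpoints.
Directly, an antiderivative of (5) cos(3*pi*x/2) is 10*sin(3*pi*x/2)/(3*pi); evaluating from -2 to -1: ∫_{-2}^{-1} (5) cos(3*pi*x/2) dx = (10/(3*pi)) - (0) = 10/(3*pi).
Directly, an antiderivative of (-3) cos(3*pi*x/2) is -2*sin(3*pi*x/2)/pi; evaluating from -1 to 1: ∫_{-1}^{1} (-3) cos(3*pi*x/2) dx = (2/pi) - (-2/pi) = 4/pi.
Directly, an antiderivative of (-2) cos(3*pi*x/2) is -4*sin(3*pi*x/2)/(3*pi); evaluating from 1 to 2: ∫_{1}^{2} (-2) cos(3*pi*x/2) dx = (0) - (4/(3*pi)) = -4/(3*pi).
Summing the pieces and multiplying by (1/2) gives a_3 = 3/pi.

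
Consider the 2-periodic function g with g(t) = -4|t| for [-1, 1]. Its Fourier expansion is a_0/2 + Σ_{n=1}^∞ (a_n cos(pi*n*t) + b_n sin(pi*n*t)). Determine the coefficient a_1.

16/pi**2

a_1 = ∫_{-1}^{1} g(t) cos(pi*t) dt.
g is even and cos(pi*t) is even, so the integrand is even and a_1 = 2 ∫_0^{1} g(t) cos(pi*t) dt.
Integrating by parts (boundary term plus one more integral), an antiderivative of (-4*t) cos(pi*t) is -4*t*sin(pi*t)/pi - 4*cos(pi*t)/pi**2; evaluating from 0 to 1: ∫_{0}^{1} (-4*t) cos(pi*t) dt = (4/pi**2) - (-4/pi**2) = 8/pi**2.
Hence a_1 = 2·(8/pi**2) = 16/pi**2.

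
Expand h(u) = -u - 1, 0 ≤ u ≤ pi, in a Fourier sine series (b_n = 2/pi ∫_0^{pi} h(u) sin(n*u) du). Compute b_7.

2*(-pi - 2)/(7*pi)

b_7 = 2/pi ∫_0^{pi} (-u - 1) sin(7*u) du.
Integrating by parts (boundary term plus one more integral), an antiderivative of (-u - 1) sin(7*u) is u*cos(7*u)/7 - sin(7*u)/49 + cos(7*u)/7; evaluating from 0 to pi: ∫_{0}^{pi} (-u - 1) sin(7*u) du = (-pi/7 - 1/7) - (1/7) = -pi/7 - 2/7.
Hence b_7 = (2/pi)·(-pi/7 - 2/7) = 2*(-pi - 2)/(7*pi).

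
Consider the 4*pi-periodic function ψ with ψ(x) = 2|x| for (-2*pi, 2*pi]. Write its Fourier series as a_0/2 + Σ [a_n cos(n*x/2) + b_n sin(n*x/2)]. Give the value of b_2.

b_2 = (1/(2*pi)) ∫_{-2*pi}^{2*pi} ψ(x) sin(x) dx.
ψ is even and sin(x) is odd, so the integrand is odd over a symmetric interval and the integral vanishes.

0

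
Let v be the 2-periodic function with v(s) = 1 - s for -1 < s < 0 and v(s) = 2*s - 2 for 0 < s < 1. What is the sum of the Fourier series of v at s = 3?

1

s = 3 differs from s = 1 by 1 full period(s), and the series is 2-periodic.
At s = 1 the one-sided limits are v(1^-) = 0 and v(1^+) = 2.
By Dirichlet's theorem the series converges to their average, [(0) + (2)]/2 = 1.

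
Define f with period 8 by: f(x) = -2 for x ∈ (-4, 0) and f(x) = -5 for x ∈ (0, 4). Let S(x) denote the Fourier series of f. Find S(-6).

x = -6 differs from x = 2 by -1 full period(s), and the series is 8-periodic.
f is continuous at x = 2 with value -5, so the series converges to -5 there.

-5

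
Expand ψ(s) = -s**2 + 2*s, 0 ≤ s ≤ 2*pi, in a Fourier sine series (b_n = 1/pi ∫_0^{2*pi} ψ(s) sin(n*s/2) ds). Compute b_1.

b_1 = 1/pi ∫_0^{2*pi} (-s**2 + 2*s) sin(s/2) ds.
Integrating by parts twice (tabular method), an antiderivative of (-s**2 + 2*s) sin(s/2) is 2*s**2*cos(s/2) - 8*s*sin(s/2) - 4*s*cos(s/2) + 8*sin(s/2) - 16*cos(s/2); evaluating from 0 to 2*pi: ∫_{0}^{2*pi} (-s**2 + 2*s) sin(s/2) ds = (-8*pi**2 + 16 + 8*pi) - (-16) = -8*pi**2 + 8*pi + 32.
Hence b_1 = (1/pi)·(-8*pi**2 + 8*pi + 32) = -8*pi + 8 + 32/pi.

-8*pi + 8 + 32/pi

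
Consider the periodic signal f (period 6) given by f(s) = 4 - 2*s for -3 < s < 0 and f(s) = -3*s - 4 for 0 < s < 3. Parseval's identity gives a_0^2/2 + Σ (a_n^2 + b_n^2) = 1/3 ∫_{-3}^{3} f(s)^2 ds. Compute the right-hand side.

1/3 ∫_{-3}^{3} f(s)^2 ds = 1/3 · (393) = 131.

131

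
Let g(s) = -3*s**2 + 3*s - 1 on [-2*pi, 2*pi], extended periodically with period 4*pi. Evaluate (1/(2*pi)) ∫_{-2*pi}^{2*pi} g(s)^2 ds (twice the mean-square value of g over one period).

(1/(2*pi)) ∫_{-2*pi}^{2*pi} g(s)^2 ds = (1/(2*pi)) · (4*pi + 80*pi**3 + 576*pi**5/5) = 2 + 40*pi**2 + 288*pi**4/5.

2 + 40*pi**2 + 288*pi**4/5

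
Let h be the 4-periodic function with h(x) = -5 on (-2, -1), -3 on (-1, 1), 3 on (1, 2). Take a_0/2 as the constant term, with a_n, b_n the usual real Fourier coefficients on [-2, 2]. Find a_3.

a_3 = 1/2 ∫_{-2}^{2} h(x) cos(3*pi*x/2) dx.
Split the integral at the breakpoints.
Directly, an antiderivative of (-5) cos(3*pi*x/2) is -10*sin(3*pi*x/2)/(3*pi); evaluating from -2 to -1: ∫_{-2}^{-1} (-5) cos(3*pi*x/2) dx = (-10/(3*pi)) - (0) = -10/(3*pi).
Directly, an antiderivative of (-3) cos(3*pi*x/2) is -2*sin(3*pi*x/2)/pi; evaluating from -1 to 1: ∫_{-1}^{1} (-3) cos(3*pi*x/2) dx = (2/pi) - (-2/pi) = 4/pi.
Directly, an antiderivative of (3) cos(3*pi*x/2) is 2*sin(3*pi*x/2)/pi; evaluating from 1 to 2: ∫_{1}^{2} (3) cos(3*pi*x/2) dx = (0) - (-2/pi) = 2/pi.
Summing the pieces and multiplying by (1/2) gives a_3 = 4/(3*pi).

4/(3*pi)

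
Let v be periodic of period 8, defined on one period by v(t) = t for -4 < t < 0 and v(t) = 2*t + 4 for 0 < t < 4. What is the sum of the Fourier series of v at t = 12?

4

t = 12 differs from t = 4 by 1 full period(s), and the series is 8-periodic.
At t = 4 the one-sided limits are v(4^-) = 12 and v(4^+) = -4.
By Dirichlet's theorem the series converges to their average, [(12) + (-4)]/2 = 4.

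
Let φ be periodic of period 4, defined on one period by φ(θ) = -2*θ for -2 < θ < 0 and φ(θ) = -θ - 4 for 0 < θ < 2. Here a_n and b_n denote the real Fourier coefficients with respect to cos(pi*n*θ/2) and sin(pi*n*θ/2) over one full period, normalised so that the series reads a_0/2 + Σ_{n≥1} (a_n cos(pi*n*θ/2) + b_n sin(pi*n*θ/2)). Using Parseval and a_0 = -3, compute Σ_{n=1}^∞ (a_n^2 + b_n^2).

Parseval: a_0^2/2 + Σ_{n≥1} (a_n^2+b_n^2) = 1/2 ∫_{-2}^{2} φ(θ)^2 dθ = 92/3.
Subtract a_0^2/2 = 9/2: Σ (a_n^2+b_n^2) = 157/6.

157/6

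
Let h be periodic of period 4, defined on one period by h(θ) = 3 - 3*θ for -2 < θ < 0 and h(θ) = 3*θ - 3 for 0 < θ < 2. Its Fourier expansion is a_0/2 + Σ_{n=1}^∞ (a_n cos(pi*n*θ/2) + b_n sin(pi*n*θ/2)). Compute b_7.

-12/(7*pi)

b_7 = 1/2 ∫_{-2}^{2} h(θ) sin(7*pi*θ/2) dθ.
Split the integral at the breakpoints.
Integrating by parts (boundary term plus one more integral), an antiderivative of (3 - 3*θ) sin(7*pi*θ/2) is 6*θ*cos(7*pi*θ/2)/(7*pi) - 12*sin(7*pi*θ/2)/(49*pi**2) - 6*cos(7*pi*θ/2)/(7*pi); evaluating from -2 to 0: ∫_{-2}^{0} (3 - 3*θ) sin(7*pi*θ/2) dθ = (-6/(7*pi)) - (18/(7*pi)) = -24/(7*pi).
Integrating by parts (boundary term plus one more integral), an antiderivative of (3*θ - 3) sin(7*pi*θ/2) is -6*θ*cos(7*pi*θ/2)/(7*pi) + 12*sin(7*pi*θ/2)/(49*pi**2) + 6*cos(7*pi*θ/2)/(7*pi); evaluating from 0 to 2: ∫_{0}^{2} (3*θ - 3) sin(7*pi*θ/2) dθ = (6/(7*pi)) - (6/(7*pi)) = 0.
Summing the pieces and multiplying by (1/2) gives b_7 = -12/(7*pi).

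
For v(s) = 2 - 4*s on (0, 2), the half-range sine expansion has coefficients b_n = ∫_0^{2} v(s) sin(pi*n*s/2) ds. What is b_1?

-8/pi

b_1 = ∫_0^{2} (2 - 4*s) sin(pi*s/2) ds.
Integrating by parts (boundary term plus one more integral), an antiderivative of (2 - 4*s) sin(pi*s/2) is 8*s*cos(pi*s/2)/pi - 16*sin(pi*s/2)/pi**2 - 4*cos(pi*s/2)/pi; evaluating from 0 to 2: ∫_{0}^{2} (2 - 4*s) sin(pi*s/2) ds = (-12/pi) - (-4/pi) = -8/pi.
Hence b_1 = -8/pi.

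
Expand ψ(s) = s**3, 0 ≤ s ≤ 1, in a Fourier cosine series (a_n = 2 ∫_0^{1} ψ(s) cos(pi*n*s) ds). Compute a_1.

6*(4 - pi**2)/pi**4

a_1 = 2 ∫_0^{1} (s**3) cos(pi*s) ds.
Integrating by parts three times (tabular method), an antiderivative of (s**3) cos(pi*s) is s**3*sin(pi*s)/pi + 3*s**2*cos(pi*s)/pi**2 - 6*s*sin(pi*s)/pi**3 - 6*cos(pi*s)/pi**4; evaluating from 0 to 1: ∫_{0}^{1} (s**3) cos(pi*s) ds = (3*(2 - pi**2)/pi**4) - (-6/pi**4) = 3*(4 - pi**2)/pi**4.
Hence a_1 = 2·(3*(4 - pi**2)/pi**4) = 6*(4 - pi**2)/pi**4.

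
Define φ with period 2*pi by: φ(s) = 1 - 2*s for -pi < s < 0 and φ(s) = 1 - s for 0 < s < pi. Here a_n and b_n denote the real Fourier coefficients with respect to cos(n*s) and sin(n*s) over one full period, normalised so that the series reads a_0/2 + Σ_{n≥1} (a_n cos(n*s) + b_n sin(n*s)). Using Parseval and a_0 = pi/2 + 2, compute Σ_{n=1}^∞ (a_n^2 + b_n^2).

37*pi**2/24

Parseval: a_0^2/2 + Σ_{n≥1} (a_n^2+b_n^2) = 1/pi ∫_{-pi}^{pi} φ(s)^2 ds = 2 + pi + 5*pi**2/3.
Subtract a_0^2/2 = (pi + 4)**2/8: Σ (a_n^2+b_n^2) = 37*pi**2/24.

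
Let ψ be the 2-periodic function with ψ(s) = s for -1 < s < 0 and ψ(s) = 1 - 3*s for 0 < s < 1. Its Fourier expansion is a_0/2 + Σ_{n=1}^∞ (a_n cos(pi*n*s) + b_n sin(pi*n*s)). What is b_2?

b_2 = ∫_{-1}^{1} ψ(s) sin(2*pi*s) ds.
Split the integral at the breakpoints.
Integrating by parts (boundary term plus one more integral), an antiderivative of (s) sin(2*pi*s) is -s*cos(2*pi*s)/(2*pi) + sin(2*pi*s)/(4*pi**2); evaluating from -1 to 0: ∫_{-1}^{0} (s) sin(2*pi*s) ds = (0) - (1/(2*pi)) = -1/(2*pi).
Integrating by parts (boundary term plus one more integral), an antiderivative of (1 - 3*s) sin(2*pi*s) is 3*s*cos(2*pi*s)/(2*pi) - 3*sin(2*pi*s)/(4*pi**2) - cos(2*pi*s)/(2*pi); evaluating from 0 to 1: ∫_{0}^{1} (1 - 3*s) sin(2*pi*s) ds = (1/pi) - (-1/(2*pi)) = 3/(2*pi).
Summing the pieces gives b_2 = 1/pi.

1/pi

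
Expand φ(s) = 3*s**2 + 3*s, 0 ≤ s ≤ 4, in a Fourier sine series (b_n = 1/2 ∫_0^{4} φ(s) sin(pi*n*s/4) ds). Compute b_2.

-60/pi

b_2 = 1/2 ∫_0^{4} (3*s**2 + 3*s) sin(pi*s/2) ds.
Integrating by parts twice (tabular method), an antiderivative of (3*s**2 + 3*s) sin(pi*s/2) is -6*s**2*cos(pi*s/2)/pi + 24*s*sin(pi*s/2)/pi**2 - 6*s*cos(pi*s/2)/pi + 12*sin(pi*s/2)/pi**2 + 48*cos(pi*s/2)/pi**3; evaluating from 0 to 4: ∫_{0}^{4} (3*s**2 + 3*s) sin(pi*s/2) ds = (-120/pi + 48/pi**3) - (48/pi**3) = -120/pi.
Hence b_2 = (1/2)·(-120/pi) = -60/pi.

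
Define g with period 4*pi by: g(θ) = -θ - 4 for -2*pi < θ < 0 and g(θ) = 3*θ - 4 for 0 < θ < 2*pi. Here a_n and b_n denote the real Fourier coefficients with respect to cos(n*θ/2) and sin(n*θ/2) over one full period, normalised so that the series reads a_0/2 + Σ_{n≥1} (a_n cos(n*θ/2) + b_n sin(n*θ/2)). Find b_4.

-1

b_4 = (1/(2*pi)) ∫_{-2*pi}^{2*pi} g(θ) sin(2*θ) dθ.
Split the integral at the breakpoints.
Integrating by parts (boundary term plus one more integral), an antiderivative of (-θ - 4) sin(2*θ) is θ*cos(2*θ)/2 - sin(2*θ)/4 + 2*cos(2*θ); evaluating from -2*pi to 0: ∫_{-2*pi}^{0} (-θ - 4) sin(2*θ) dθ = (2) - (2 - pi) = pi.
Integrating by parts (boundary term plus one more integral), an antiderivative of (3*θ - 4) sin(2*θ) is -3*θ*cos(2*θ)/2 + 3*sin(2*θ)/4 + 2*cos(2*θ); evaluating from 0 to 2*pi: ∫_{0}^{2*pi} (3*θ - 4) sin(2*θ) dθ = (2 - 3*pi) - (2) = -3*pi.
Summing the pieces and multiplying by (1/(2*pi)) gives b_4 = -1.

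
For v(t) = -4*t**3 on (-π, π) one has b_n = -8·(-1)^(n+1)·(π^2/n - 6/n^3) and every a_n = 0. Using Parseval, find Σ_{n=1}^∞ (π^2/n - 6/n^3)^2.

pi**6/14

Parseval: Σ b_n^2 = (1/π) ∫_{-π}^{π} v(t)^2 dt = 32*pi**6/7.
b_n^2 = 64·(π^2/n - 6/n^3)^2, so the sum equals (32*pi**6/7)/64 = pi**6/14.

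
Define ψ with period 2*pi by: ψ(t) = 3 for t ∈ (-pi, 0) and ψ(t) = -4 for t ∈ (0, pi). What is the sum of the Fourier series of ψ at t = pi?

At t = pi the one-sided limits are ψ(pi^-) = -4 and ψ(pi^+) = 3.
By Dirichlet's theorem the series converges to their average, [(-4) + (3)]/2 = -1/2.

-1/2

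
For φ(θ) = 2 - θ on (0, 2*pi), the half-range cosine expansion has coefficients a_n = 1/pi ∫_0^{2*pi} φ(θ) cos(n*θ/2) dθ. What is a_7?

8/(49*pi)

a_7 = 1/pi ∫_0^{2*pi} (2 - θ) cos(7*θ/2) dθ.
Integrating by parts (boundary term plus one more integral), an antiderivative of (2 - θ) cos(7*θ/2) is -2*θ*sin(7*θ/2)/7 + 4*sin(7*θ/2)/7 - 4*cos(7*θ/2)/49; evaluating from 0 to 2*pi: ∫_{0}^{2*pi} (2 - θ) cos(7*θ/2) dθ = (4/49) - (-4/49) = 8/49.
Hence a_7 = (1/pi)·(8/49) = 8/(49*pi).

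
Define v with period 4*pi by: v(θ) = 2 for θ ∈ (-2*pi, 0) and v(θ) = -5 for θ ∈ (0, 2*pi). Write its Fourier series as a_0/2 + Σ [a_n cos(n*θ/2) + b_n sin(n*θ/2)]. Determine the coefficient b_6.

b_6 = (1/(2*pi)) ∫_{-2*pi}^{2*pi} v(θ) sin(3*θ) dθ.
Split the integral at the breakpoints.
Directly, an antiderivative of (2) sin(3*θ) is -2*cos(3*θ)/3; evaluating from -2*pi to 0: ∫_{-2*pi}^{0} (2) sin(3*θ) dθ = (-2/3) - (-2/3) = 0.
Directly, an antiderivative of (-5) sin(3*θ) is 5*cos(3*θ)/3; evaluating from 0 to 2*pi: ∫_{0}^{2*pi} (-5) sin(3*θ) dθ = (5/3) - (5/3) = 0.
Summing the pieces and multiplying by (1/(2*pi)) gives b_6 = 0.

0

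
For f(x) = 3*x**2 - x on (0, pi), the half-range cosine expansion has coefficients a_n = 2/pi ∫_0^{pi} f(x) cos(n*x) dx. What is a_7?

4*(1 - 3*pi)/(49*pi)

a_7 = 2/pi ∫_0^{pi} (3*x**2 - x) cos(7*x) dx.
Integrating by parts twice (tabular method), an antiderivative of (3*x**2 - x) cos(7*x) is 3*x**2*sin(7*x)/7 - x*sin(7*x)/7 + 6*x*cos(7*x)/49 - 6*sin(7*x)/343 - cos(7*x)/49; evaluating from 0 to pi: ∫_{0}^{pi} (3*x**2 - x) cos(7*x) dx = (1/49 - 6*pi/49) - (-1/49) = 2/49 - 6*pi/49.
Hence a_7 = (2/pi)·(2/49 - 6*pi/49) = 4*(1 - 3*pi)/(49*pi).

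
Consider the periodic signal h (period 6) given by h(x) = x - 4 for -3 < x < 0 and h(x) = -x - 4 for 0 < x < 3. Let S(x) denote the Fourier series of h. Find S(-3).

-7

x = -3 differs from x = 3 by -1 full period(s), and the series is 6-periodic.
h is continuous at x = 3 with value -7, so the series converges to -7 there.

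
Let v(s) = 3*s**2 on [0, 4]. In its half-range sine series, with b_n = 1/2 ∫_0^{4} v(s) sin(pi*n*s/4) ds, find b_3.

b_3 = 1/2 ∫_0^{4} (3*s**2) sin(3*pi*s/4) ds.
Integrating by parts twice (tabular method), an antiderivative of (3*s**2) sin(3*pi*s/4) is -4*s**2*cos(3*pi*s/4)/pi + 32*s*sin(3*pi*s/4)/(3*pi**2) + 128*cos(3*pi*s/4)/(9*pi**3); evaluating from 0 to 4: ∫_{0}^{4} (3*s**2) sin(3*pi*s/4) ds = (-128/(9*pi**3) + 64/pi) - (128/(9*pi**3)) = -256/(9*pi**3) + 64/pi.
Hence b_3 = (1/2)·(-256/(9*pi**3) + 64/pi) = -128/(9*pi**3) + 32/pi.

-128/(9*pi**3) + 32/pi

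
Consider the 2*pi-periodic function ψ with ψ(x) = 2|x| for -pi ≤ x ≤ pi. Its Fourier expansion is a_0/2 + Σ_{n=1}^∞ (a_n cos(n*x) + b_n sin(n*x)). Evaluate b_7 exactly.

0

b_7 = 1/pi ∫_{-pi}^{pi} ψ(x) sin(7*x) dx.
ψ is even and sin(7*x) is odd, so the integrand is odd over a symmetric interval and the integral vanishes.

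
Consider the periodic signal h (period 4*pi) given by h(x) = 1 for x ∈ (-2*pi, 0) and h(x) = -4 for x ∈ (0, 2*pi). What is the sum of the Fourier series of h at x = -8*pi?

x = -8*pi differs from x = 0 by -2 full period(s), and the series is 4*pi-periodic.
At x = 0 the one-sided limits are h(0^-) = 1 and h(0^+) = -4.
By Dirichlet's theorem the series converges to their average, [(1) + (-4)]/2 = -3/2.

-3/2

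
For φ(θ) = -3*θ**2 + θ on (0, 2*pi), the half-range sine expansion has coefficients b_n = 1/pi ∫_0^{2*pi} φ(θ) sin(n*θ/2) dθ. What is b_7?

4*(-294*pi**2 + 24 + 49*pi)/(343*pi)

b_7 = 1/pi ∫_0^{2*pi} (-3*θ**2 + θ) sin(7*θ/2) dθ.
Integrating by parts twice (tabular method), an antiderivative of (-3*θ**2 + θ) sin(7*θ/2) is 6*θ**2*cos(7*θ/2)/7 - 24*θ*sin(7*θ/2)/49 - 2*θ*cos(7*θ/2)/7 + 4*sin(7*θ/2)/49 - 48*cos(7*θ/2)/343; evaluating from 0 to 2*pi: ∫_{0}^{2*pi} (-3*θ**2 + θ) sin(7*θ/2) dθ = (-24*pi**2/7 + 48/343 + 4*pi/7) - (-48/343) = -24*pi**2/7 + 96/343 + 4*pi/7.
Hence b_7 = (1/pi)·(-24*pi**2/7 + 96/343 + 4*pi/7) = 4*(-294*pi**2 + 24 + 49*pi)/(343*pi).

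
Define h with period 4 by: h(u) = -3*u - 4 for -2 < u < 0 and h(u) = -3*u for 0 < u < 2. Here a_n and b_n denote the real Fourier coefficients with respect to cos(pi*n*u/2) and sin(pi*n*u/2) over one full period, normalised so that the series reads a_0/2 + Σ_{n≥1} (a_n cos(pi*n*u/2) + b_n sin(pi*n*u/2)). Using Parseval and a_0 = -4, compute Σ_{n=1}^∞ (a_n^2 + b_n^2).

8

Parseval: a_0^2/2 + Σ_{n≥1} (a_n^2+b_n^2) = 1/2 ∫_{-2}^{2} h(u)^2 du = 16.
Subtract a_0^2/2 = 8: Σ (a_n^2+b_n^2) = 8.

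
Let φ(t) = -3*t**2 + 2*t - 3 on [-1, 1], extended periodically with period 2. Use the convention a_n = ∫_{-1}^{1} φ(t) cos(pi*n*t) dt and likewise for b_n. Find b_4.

-1/pi

b_4 = ∫_{-1}^{1} φ(t) sin(4*pi*t) dt.
Integrating by parts twice (tabular method), an antiderivative of (-3*t**2 + 2*t - 3) sin(4*pi*t) is 3*t**2*cos(4*pi*t)/(4*pi) - 3*t*sin(4*pi*t)/(8*pi**2) - t*cos(4*pi*t)/(2*pi) + sin(4*pi*t)/(8*pi**2) - 3*cos(4*pi*t)/(32*pi**3) + 3*cos(4*pi*t)/(4*pi); evaluating from -1 to 1: ∫_{-1}^{1} (-3*t**2 + 2*t - 3) sin(4*pi*t) dt = ((-3/32 + pi**2)/pi**3) - (-3/(32*pi**3) + 2/pi) = -1/pi.
Hence b_4 = -1/pi.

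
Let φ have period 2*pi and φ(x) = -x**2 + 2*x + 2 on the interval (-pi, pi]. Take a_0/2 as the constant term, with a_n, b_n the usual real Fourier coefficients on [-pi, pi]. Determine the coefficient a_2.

a_2 = 1/pi ∫_{-pi}^{pi} φ(x) cos(2*x) dx.
Integrating by parts twice (tabular method), an antiderivative of (-x**2 + 2*x + 2) cos(2*x) is -x**2*sin(2*x)/2 + x*sin(2*x) - x*cos(2*x)/2 + 5*sin(2*x)/4 + cos(2*x)/2; evaluating from -pi to pi: ∫_{-pi}^{pi} (-x**2 + 2*x + 2) cos(2*x) dx = (1/2 - pi/2) - (1/2 + pi/2) = -pi.
Hence a_2 = (1/pi)·(-pi) = -1.

-1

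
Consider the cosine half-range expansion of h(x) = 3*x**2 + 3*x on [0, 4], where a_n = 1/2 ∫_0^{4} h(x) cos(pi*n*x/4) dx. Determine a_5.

a_5 = 1/2 ∫_0^{4} (3*x**2 + 3*x) cos(5*pi*x/4) dx.
Integrating by parts twice (tabular method), an antiderivative of (3*x**2 + 3*x) cos(5*pi*x/4) is 12*x**2*sin(5*pi*x/4)/(5*pi) + 12*x*sin(5*pi*x/4)/(5*pi) + 96*x*cos(5*pi*x/4)/(25*pi**2) - 384*sin(5*pi*x/4)/(125*pi**3) + 48*cos(5*pi*x/4)/(25*pi**2); evaluating from 0 to 4: ∫_{0}^{4} (3*x**2 + 3*x) cos(5*pi*x/4) dx = (-432/(25*pi**2)) - (48/(25*pi**2)) = -96/(5*pi**2).
Hence a_5 = (1/2)·(-96/(5*pi**2)) = -48/(5*pi**2).

-48/(5*pi**2)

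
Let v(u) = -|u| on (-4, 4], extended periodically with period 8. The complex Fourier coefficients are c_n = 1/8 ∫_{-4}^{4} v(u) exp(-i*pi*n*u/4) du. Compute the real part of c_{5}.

Since v is real-valued, Re(c_{5}) = 1/8 ∫_{-4}^{4} v(u) cos(5*pi*u/4) du = a_{5}/2.
v is even and cos(5*pi*u/4) is even, so the integrand is even: ∫_{-4}^{4} v(u) cos(5*pi*u/4) du = 2∫_0^{4} v(u) cos(5*pi*u/4) du.
Integrating by parts (boundary term plus one more integral), an antiderivative of (-u) cos(5*pi*u/4) is -4*u*sin(5*pi*u/4)/(5*pi) - 16*cos(5*pi*u/4)/(25*pi**2); evaluating from 0 to 4: ∫_{0}^{4} (-u) cos(5*pi*u/4) du = (16/(25*pi**2)) - (-16/(25*pi**2)) = 32/(25*pi**2).
So ∫_{-4}^{4} v(u) cos(5*pi*u/4) du = 64/(25*pi**2).
Hence Re(c_{5}) = (1/8)·(64/(25*pi**2)) = 8/(25*pi**2).

8/(25*pi**2)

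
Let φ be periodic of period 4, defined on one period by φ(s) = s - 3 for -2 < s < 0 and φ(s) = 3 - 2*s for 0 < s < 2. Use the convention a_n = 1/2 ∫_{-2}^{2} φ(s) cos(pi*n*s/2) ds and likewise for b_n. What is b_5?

2/pi

b_5 = 1/2 ∫_{-2}^{2} φ(s) sin(5*pi*s/2) ds.
Split the integral at the breakpoints.
Integrating by parts (boundary term plus one more integral), an antiderivative of (s - 3) sin(5*pi*s/2) is -2*s*cos(5*pi*s/2)/(5*pi) + 4*sin(5*pi*s/2)/(25*pi**2) + 6*cos(5*pi*s/2)/(5*pi); evaluating from -2 to 0: ∫_{-2}^{0} (s - 3) sin(5*pi*s/2) ds = (6/(5*pi)) - (-2/pi) = 16/(5*pi).
Integrating by parts (boundary term plus one more integral), an antiderivative of (3 - 2*s) sin(5*pi*s/2) is 4*s*cos(5*pi*s/2)/(5*pi) - 8*sin(5*pi*s/2)/(25*pi**2) - 6*cos(5*pi*s/2)/(5*pi); evaluating from 0 to 2: ∫_{0}^{2} (3 - 2*s) sin(5*pi*s/2) ds = (-2/(5*pi)) - (-6/(5*pi)) = 4/(5*pi).
Summing the pieces and multiplying by (1/2) gives b_5 = 2/pi.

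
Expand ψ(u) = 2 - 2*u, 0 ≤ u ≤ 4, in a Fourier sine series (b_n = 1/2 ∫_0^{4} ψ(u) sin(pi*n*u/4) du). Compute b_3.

b_3 = 1/2 ∫_0^{4} (2 - 2*u) sin(3*pi*u/4) du.
Integrating by parts (boundary term plus one more integral), an antiderivative of (2 - 2*u) sin(3*pi*u/4) is 8*u*cos(3*pi*u/4)/(3*pi) - 32*sin(3*pi*u/4)/(9*pi**2) - 8*cos(3*pi*u/4)/(3*pi); evaluating from 0 to 4: ∫_{0}^{4} (2 - 2*u) sin(3*pi*u/4) du = (-8/pi) - (-8/(3*pi)) = -16/(3*pi).
Hence b_3 = (1/2)·(-16/(3*pi)) = -8/(3*pi).

-8/(3*pi)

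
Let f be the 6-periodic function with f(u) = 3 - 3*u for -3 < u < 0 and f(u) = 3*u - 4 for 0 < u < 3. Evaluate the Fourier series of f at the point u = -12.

-1/2

u = -12 differs from u = 0 by -2 full period(s), and the series is 6-periodic.
At u = 0 the one-sided limits are f(0^-) = 3 and f(0^+) = -4.
By Dirichlet's theorem the series converges to their average, [(3) + (-4)]/2 = -1/2.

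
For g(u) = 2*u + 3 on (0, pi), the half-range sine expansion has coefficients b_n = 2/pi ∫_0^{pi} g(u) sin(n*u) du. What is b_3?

b_3 = 2/pi ∫_0^{pi} (2*u + 3) sin(3*u) du.
Integrating by parts (boundary term plus one more integral), an antiderivative of (2*u + 3) sin(3*u) is -2*u*cos(3*u)/3 + 2*sin(3*u)/9 - cos(3*u); evaluating from 0 to pi: ∫_{0}^{pi} (2*u + 3) sin(3*u) du = (1 + 2*pi/3) - (-1) = 2 + 2*pi/3.
Hence b_3 = (2/pi)·(2 + 2*pi/3) = 4/pi + 4/3.

4/pi + 4/3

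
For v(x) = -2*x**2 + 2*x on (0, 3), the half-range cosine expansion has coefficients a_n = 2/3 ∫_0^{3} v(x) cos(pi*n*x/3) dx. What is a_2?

-18/pi**2

a_2 = 2/3 ∫_0^{3} (-2*x**2 + 2*x) cos(2*pi*x/3) dx.
Integrating by parts twice (tabular method), an antiderivative of (-2*x**2 + 2*x) cos(2*pi*x/3) is -3*x**2*sin(2*pi*x/3)/pi + 3*x*sin(2*pi*x/3)/pi - 9*x*cos(2*pi*x/3)/pi**2 + 27*sin(2*pi*x/3)/(2*pi**3) + 9*cos(2*pi*x/3)/(2*pi**2); evaluating from 0 to 3: ∫_{0}^{3} (-2*x**2 + 2*x) cos(2*pi*x/3) dx = (-45/(2*pi**2)) - (9/(2*pi**2)) = -27/pi**2.
Hence a_2 = (2/3)·(-27/pi**2) = -18/pi**2.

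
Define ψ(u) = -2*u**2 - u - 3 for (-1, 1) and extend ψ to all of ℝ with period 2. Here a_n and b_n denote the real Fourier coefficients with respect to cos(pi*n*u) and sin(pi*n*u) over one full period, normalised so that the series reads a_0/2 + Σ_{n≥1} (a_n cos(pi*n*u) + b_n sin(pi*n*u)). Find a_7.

8/(49*pi**2)

a_7 = ∫_{-1}^{1} ψ(u) cos(7*pi*u) du.
Integrating by parts twice (tabular method), an antiderivative of (-2*u**2 - u - 3) cos(7*pi*u) is -2*u**2*sin(7*pi*u)/(7*pi) - u*sin(7*pi*u)/(7*pi) - 4*u*cos(7*pi*u)/(49*pi**2) - 3*sin(7*pi*u)/(7*pi) + 4*sin(7*pi*u)/(343*pi**3) - cos(7*pi*u)/(49*pi**2); evaluating from -1 to 1: ∫_{-1}^{1} (-2*u**2 - u - 3) cos(7*pi*u) du = (5/(49*pi**2)) - (-3/(49*pi**2)) = 8/(49*pi**2).
Hence a_7 = 8/(49*pi**2).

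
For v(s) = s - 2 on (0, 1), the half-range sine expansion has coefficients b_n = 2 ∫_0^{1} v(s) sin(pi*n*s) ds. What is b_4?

-1/(2*pi)

b_4 = 2 ∫_0^{1} (s - 2) sin(4*pi*s) ds.
Integrating by parts (boundary term plus one more integral), an antiderivative of (s - 2) sin(4*pi*s) is -s*cos(4*pi*s)/(4*pi) + sin(4*pi*s)/(16*pi**2) + cos(4*pi*s)/(2*pi); evaluating from 0 to 1: ∫_{0}^{1} (s - 2) sin(4*pi*s) ds = (1/(4*pi)) - (1/(2*pi)) = -1/(4*pi).
Hence b_4 = 2·(-1/(4*pi)) = -1/(2*pi).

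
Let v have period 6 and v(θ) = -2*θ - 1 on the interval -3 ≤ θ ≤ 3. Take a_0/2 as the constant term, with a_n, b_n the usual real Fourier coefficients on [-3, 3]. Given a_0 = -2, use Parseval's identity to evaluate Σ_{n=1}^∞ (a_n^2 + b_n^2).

Parseval: a_0^2/2 + Σ_{n≥1} (a_n^2+b_n^2) = 1/3 ∫_{-3}^{3} v(θ)^2 dθ = 26.
Subtract a_0^2/2 = 2: Σ (a_n^2+b_n^2) = 24.

24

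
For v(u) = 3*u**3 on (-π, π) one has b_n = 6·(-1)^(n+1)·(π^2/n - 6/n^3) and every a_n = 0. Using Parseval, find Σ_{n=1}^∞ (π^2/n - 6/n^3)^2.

pi**6/14

Parseval: Σ b_n^2 = (1/π) ∫_{-π}^{π} v(u)^2 du = 18*pi**6/7.
b_n^2 = 36·(π^2/n - 6/n^3)^2, so the sum equals (18*pi**6/7)/36 = pi**6/14.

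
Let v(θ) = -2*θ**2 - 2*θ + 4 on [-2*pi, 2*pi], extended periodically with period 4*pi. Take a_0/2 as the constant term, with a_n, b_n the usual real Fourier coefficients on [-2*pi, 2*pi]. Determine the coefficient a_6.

-8/9

a_6 = (1/(2*pi)) ∫_{-2*pi}^{2*pi} v(θ) cos(3*θ) dθ.
Integrating by parts twice (tabular method), an antiderivative of (-2*θ**2 - 2*θ + 4) cos(3*θ) is -2*θ**2*sin(3*θ)/3 - 2*θ*sin(3*θ)/3 - 4*θ*cos(3*θ)/9 + 40*sin(3*θ)/27 - 2*cos(3*θ)/9; evaluating from -2*pi to 2*pi: ∫_{-2*pi}^{2*pi} (-2*θ**2 - 2*θ + 4) cos(3*θ) dθ = (-8*pi/9 - 2/9) - (-2/9 + 8*pi/9) = -16*pi/9.
Hence a_6 = (1/(2*pi))·(-16*pi/9) = -8/9.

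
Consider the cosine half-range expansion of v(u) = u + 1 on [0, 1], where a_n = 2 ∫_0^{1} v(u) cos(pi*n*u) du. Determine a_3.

a_3 = 2 ∫_0^{1} (u + 1) cos(3*pi*u) du.
Integrating by parts (boundary term plus one more integral), an antiderivative of (u + 1) cos(3*pi*u) is u*sin(3*pi*u)/(3*pi) + sin(3*pi*u)/(3*pi) + cos(3*pi*u)/(9*pi**2); evaluating from 0 to 1: ∫_{0}^{1} (u + 1) cos(3*pi*u) du = (-1/(9*pi**2)) - (1/(9*pi**2)) = -2/(9*pi**2).
Hence a_3 = 2·(-2/(9*pi**2)) = -4/(9*pi**2).

-4/(9*pi**2)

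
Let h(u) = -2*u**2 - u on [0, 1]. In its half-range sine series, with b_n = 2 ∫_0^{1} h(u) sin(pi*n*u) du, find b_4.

b_4 = 2 ∫_0^{1} (-2*u**2 - u) sin(4*pi*u) du.
Integrating by parts twice (tabular method), an antiderivative of (-2*u**2 - u) sin(4*pi*u) is u**2*cos(4*pi*u)/(2*pi) - u*sin(4*pi*u)/(4*pi**2) + u*cos(4*pi*u)/(4*pi) - sin(4*pi*u)/(16*pi**2) - cos(4*pi*u)/(16*pi**3); evaluating from 0 to 1: ∫_{0}^{1} (-2*u**2 - u) sin(4*pi*u) du = ((-1 + 12*pi**2)/(16*pi**3)) - (-1/(16*pi**3)) = 3/(4*pi).
Hence b_4 = 2·(3/(4*pi)) = 3/(2*pi).

3/(2*pi)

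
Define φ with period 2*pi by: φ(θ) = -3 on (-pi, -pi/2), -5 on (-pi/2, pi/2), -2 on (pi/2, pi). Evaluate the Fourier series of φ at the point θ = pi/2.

-7/2

At θ = pi/2 the one-sided limits are φ(pi/2^-) = -5 and φ(pi/2^+) = -2.
By Dirichlet's theorem the series converges to their average, [(-5) + (-2)]/2 = -7/2.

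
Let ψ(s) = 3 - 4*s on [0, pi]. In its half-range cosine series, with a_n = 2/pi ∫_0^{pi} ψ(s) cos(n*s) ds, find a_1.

16/pi

a_1 = 2/pi ∫_0^{pi} (3 - 4*s) cos(s) ds.
Integrating by parts (boundary term plus one more integral), an antiderivative of (3 - 4*s) cos(s) is -4*s*sin(s) + 3*sin(s) - 4*cos(s); evaluating from 0 to pi: ∫_{0}^{pi} (3 - 4*s) cos(s) ds = (4) - (-4) = 8.
Hence a_1 = (2/pi)·(8) = 16/pi.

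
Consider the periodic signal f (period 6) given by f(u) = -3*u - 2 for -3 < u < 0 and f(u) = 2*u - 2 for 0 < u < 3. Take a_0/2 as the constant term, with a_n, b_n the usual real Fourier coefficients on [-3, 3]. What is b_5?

-3/(5*pi)

b_5 = 1/3 ∫_{-3}^{3} f(u) sin(5*pi*u/3) du.
Split the integral at the breakpoints.
Integrating by parts (boundary term plus one more integral), an antiderivative of (-3*u - 2) sin(5*pi*u/3) is 9*u*cos(5*pi*u/3)/(5*pi) - 27*sin(5*pi*u/3)/(25*pi**2) + 6*cos(5*pi*u/3)/(5*pi); evaluating from -3 to 0: ∫_{-3}^{0} (-3*u - 2) sin(5*pi*u/3) du = (6/(5*pi)) - (21/(5*pi)) = -3/pi.
Integrating by parts (boundary term plus one more integral), an antiderivative of (2*u - 2) sin(5*pi*u/3) is -6*u*cos(5*pi*u/3)/(5*pi) + 18*sin(5*pi*u/3)/(25*pi**2) + 6*cos(5*pi*u/3)/(5*pi); evaluating from 0 to 3: ∫_{0}^{3} (2*u - 2) sin(5*pi*u/3) du = (12/(5*pi)) - (6/(5*pi)) = 6/(5*pi).
Summing the pieces and multiplying by (1/3) gives b_5 = -3/(5*pi).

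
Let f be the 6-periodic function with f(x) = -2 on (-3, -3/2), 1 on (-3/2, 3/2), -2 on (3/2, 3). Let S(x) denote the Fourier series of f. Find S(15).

x = 15 differs from x = 3 by 2 full period(s), and the series is 6-periodic.
f is continuous at x = 3 with value -2, so the series converges to -2 there.

-2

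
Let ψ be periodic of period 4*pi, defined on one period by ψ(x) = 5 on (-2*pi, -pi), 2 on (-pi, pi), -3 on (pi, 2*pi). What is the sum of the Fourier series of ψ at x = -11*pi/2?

x = -11*pi/2 differs from x = -3*pi/2 by -1 full period(s), and the series is 4*pi-periodic.
ψ is continuous at x = -3*pi/2 with value 5, so the series converges to 5 there.

5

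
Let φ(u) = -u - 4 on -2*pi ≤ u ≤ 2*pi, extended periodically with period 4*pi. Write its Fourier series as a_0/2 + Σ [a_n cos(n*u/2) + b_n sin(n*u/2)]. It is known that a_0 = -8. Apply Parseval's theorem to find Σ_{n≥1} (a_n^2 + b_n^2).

8*pi**2/3

Parseval: a_0^2/2 + Σ_{n≥1} (a_n^2+b_n^2) = (1/(2*pi)) ∫_{-2*pi}^{2*pi} φ(u)^2 du = 8*pi**2/3 + 32.
Subtract a_0^2/2 = 32: Σ (a_n^2+b_n^2) = 8*pi**2/3.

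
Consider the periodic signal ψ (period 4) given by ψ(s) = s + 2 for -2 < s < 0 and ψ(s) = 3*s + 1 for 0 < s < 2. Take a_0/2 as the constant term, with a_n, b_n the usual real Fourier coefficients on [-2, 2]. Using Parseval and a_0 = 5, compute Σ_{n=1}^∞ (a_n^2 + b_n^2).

Parseval: a_0^2/2 + Σ_{n≥1} (a_n^2+b_n^2) = 1/2 ∫_{-2}^{2} ψ(s)^2 ds = 61/3.
Subtract a_0^2/2 = 25/2: Σ (a_n^2+b_n^2) = 47/6.

47/6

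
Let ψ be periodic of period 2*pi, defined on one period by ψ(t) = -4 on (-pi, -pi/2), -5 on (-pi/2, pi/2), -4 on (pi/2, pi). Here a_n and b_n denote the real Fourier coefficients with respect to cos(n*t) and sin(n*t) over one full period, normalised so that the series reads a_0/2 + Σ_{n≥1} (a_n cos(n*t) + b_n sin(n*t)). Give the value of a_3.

a_3 = 1/pi ∫_{-pi}^{pi} ψ(t) cos(3*t) dt.
ψ is even and cos(3*t) is even, so the integrand is even and a_3 = 2/pi ∫_0^{pi} ψ(t) cos(3*t) dt.
Split the integral at the breakpoints.
Directly, an antiderivative of (-5) cos(3*t) is -5*sin(3*t)/3; evaluating from 0 to pi/2: ∫_{0}^{pi/2} (-5) cos(3*t) dt = (5/3) - (0) = 5/3.
Directly, an antiderivative of (-4) cos(3*t) is -4*sin(3*t)/3; evaluating from pi/2 to pi: ∫_{pi/2}^{pi} (-4) cos(3*t) dt = (0) - (4/3) = -4/3.
Summing the pieces and multiplying by (2/pi) gives a_3 = 2/(3*pi).

2/(3*pi)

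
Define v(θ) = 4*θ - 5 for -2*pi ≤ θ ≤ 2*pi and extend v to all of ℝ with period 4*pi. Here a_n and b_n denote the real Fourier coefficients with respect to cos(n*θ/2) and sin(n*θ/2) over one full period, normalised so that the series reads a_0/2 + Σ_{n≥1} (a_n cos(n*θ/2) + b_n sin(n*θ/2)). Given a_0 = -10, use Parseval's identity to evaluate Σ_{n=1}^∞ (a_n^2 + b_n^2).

128*pi**2/3

Parseval: a_0^2/2 + Σ_{n≥1} (a_n^2+b_n^2) = (1/(2*pi)) ∫_{-2*pi}^{2*pi} v(θ)^2 dθ = 50 + 128*pi**2/3.
Subtract a_0^2/2 = 50: Σ (a_n^2+b_n^2) = 128*pi**2/3.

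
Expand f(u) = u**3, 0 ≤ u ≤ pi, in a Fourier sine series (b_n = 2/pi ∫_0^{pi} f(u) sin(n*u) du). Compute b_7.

-12/343 + 2*pi**2/7

b_7 = 2/pi ∫_0^{pi} (u**3) sin(7*u) du.
Integrating by parts three times (tabular method), an antiderivative of (u**3) sin(7*u) is -u**3*cos(7*u)/7 + 3*u**2*sin(7*u)/49 + 6*u*cos(7*u)/343 - 6*sin(7*u)/2401; evaluating from 0 to pi: ∫_{0}^{pi} (u**3) sin(7*u) du = (pi*(-6 + 49*pi**2)/343) - (0) = pi*(-6 + 49*pi**2)/343.
Hence b_7 = (2/pi)·(pi*(-6 + 49*pi**2)/343) = -12/343 + 2*pi**2/7.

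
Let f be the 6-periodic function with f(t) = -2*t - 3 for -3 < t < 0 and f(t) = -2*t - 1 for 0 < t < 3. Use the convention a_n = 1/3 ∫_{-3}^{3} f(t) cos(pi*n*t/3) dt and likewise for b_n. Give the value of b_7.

-8/(7*pi)

b_7 = 1/3 ∫_{-3}^{3} f(t) sin(7*pi*t/3) dt.
Split the integral at the breakpoints.
Integrating by parts (boundary term plus one more integral), an antiderivative of (-2*t - 3) sin(7*pi*t/3) is 6*t*cos(7*pi*t/3)/(7*pi) - 18*sin(7*pi*t/3)/(49*pi**2) + 9*cos(7*pi*t/3)/(7*pi); evaluating from -3 to 0: ∫_{-3}^{0} (-2*t - 3) sin(7*pi*t/3) dt = (9/(7*pi)) - (9/(7*pi)) = 0.
Integrating by parts (boundary term plus one more integral), an antiderivative of (-2*t - 1) sin(7*pi*t/3) is 6*t*cos(7*pi*t/3)/(7*pi) - 18*sin(7*pi*t/3)/(49*pi**2) + 3*cos(7*pi*t/3)/(7*pi); evaluating from 0 to 3: ∫_{0}^{3} (-2*t - 1) sin(7*pi*t/3) dt = (-3/pi) - (3/(7*pi)) = -24/(7*pi).
Summing the pieces and multiplying by (1/3) gives b_7 = -8/(7*pi).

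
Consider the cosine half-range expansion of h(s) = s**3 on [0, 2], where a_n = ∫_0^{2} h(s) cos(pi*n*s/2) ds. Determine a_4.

3/pi**2

a_4 = ∫_0^{2} (s**3) cos(2*pi*s) ds.
Integrating by parts three times (tabular method), an antiderivative of (s**3) cos(2*pi*s) is s**3*sin(2*pi*s)/(2*pi) + 3*s**2*cos(2*pi*s)/(4*pi**2) - 3*s*sin(2*pi*s)/(4*pi**3) - 3*cos(2*pi*s)/(8*pi**4); evaluating from 0 to 2: ∫_{0}^{2} (s**3) cos(2*pi*s) ds = (3*(-1 + 8*pi**2)/(8*pi**4)) - (-3/(8*pi**4)) = 3/pi**2.
Hence a_4 = 3/pi**2.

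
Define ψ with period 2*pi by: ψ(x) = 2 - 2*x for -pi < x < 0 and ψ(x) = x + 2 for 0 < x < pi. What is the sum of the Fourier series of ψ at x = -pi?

x = -pi differs from x = pi by -1 full period(s), and the series is 2*pi-periodic.
At x = pi the one-sided limits are ψ(pi^-) = 2 + pi and ψ(pi^+) = 2 + 2*pi.
By Dirichlet's theorem the series converges to their average, [(2 + pi) + (2 + 2*pi)]/2 = 2 + 3*pi/2.

2 + 3*pi/2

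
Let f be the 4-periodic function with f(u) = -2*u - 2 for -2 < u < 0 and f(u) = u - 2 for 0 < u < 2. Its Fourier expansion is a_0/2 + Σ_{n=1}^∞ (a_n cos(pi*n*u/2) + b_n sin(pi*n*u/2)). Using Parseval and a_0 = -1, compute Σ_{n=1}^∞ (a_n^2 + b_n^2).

13/6

Parseval: a_0^2/2 + Σ_{n≥1} (a_n^2+b_n^2) = 1/2 ∫_{-2}^{2} f(u)^2 du = 8/3.
Subtract a_0^2/2 = 1/2: Σ (a_n^2+b_n^2) = 13/6.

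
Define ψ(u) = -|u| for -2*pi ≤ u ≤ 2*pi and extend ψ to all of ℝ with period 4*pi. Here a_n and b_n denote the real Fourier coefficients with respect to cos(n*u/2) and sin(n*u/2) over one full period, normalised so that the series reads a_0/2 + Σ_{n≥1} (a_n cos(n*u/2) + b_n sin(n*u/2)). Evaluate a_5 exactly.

8/(25*pi)

a_5 = (1/(2*pi)) ∫_{-2*pi}^{2*pi} ψ(u) cos(5*u/2) du.
ψ is even and cos(5*u/2) is even, so the integrand is even and a_5 = 1/pi ∫_0^{2*pi} ψ(u) cos(5*u/2) du.
Integrating by parts (boundary term plus one more integral), an antiderivative of (-u) cos(5*u/2) is -2*u*sin(5*u/2)/5 - 4*cos(5*u/2)/25; evaluating from 0 to 2*pi: ∫_{0}^{2*pi} (-u) cos(5*u/2) du = (4/25) - (-4/25) = 8/25.
Hence a_5 = (1/pi)·(8/25) = 8/(25*pi).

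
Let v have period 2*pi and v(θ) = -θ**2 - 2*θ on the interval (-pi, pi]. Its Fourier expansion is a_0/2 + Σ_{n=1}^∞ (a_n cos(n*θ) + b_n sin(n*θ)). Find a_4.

a_4 = 1/pi ∫_{-pi}^{pi} v(θ) cos(4*θ) dθ.
Integrating by parts twice (tabular method), an antiderivative of (-θ**2 - 2*θ) cos(4*θ) is -θ**2*sin(4*θ)/4 - θ*sin(4*θ)/2 - θ*cos(4*θ)/8 + sin(4*θ)/32 - cos(4*θ)/8; evaluating from -pi to pi: ∫_{-pi}^{pi} (-θ**2 - 2*θ) cos(4*θ) dθ = (-pi/8 - 1/8) - (-1/8 + pi/8) = -pi/4.
Hence a_4 = (1/pi)·(-pi/4) = -1/4.

-1/4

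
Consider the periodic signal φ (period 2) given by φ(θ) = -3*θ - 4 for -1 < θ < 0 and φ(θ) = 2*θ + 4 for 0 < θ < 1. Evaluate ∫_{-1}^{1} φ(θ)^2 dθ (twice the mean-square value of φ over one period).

∫_{-1}^{1} φ(θ)^2 dθ = 97/3.

97/3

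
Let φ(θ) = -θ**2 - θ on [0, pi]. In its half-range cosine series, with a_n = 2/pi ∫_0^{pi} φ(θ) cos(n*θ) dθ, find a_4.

-1/4

a_4 = 2/pi ∫_0^{pi} (-θ**2 - θ) cos(4*θ) dθ.
Integrating by parts twice (tabular method), an antiderivative of (-θ**2 - θ) cos(4*θ) is -θ**2*sin(4*θ)/4 - θ*sin(4*θ)/4 - θ*cos(4*θ)/8 + sin(4*θ)/32 - cos(4*θ)/16; evaluating from 0 to pi: ∫_{0}^{pi} (-θ**2 - θ) cos(4*θ) dθ = (-pi/8 - 1/16) - (-1/16) = -pi/8.
Hence a_4 = (2/pi)·(-pi/8) = -1/4.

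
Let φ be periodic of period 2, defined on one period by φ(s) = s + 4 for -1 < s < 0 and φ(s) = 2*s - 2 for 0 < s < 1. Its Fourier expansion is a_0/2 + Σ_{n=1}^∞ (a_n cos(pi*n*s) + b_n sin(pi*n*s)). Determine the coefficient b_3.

-3/pi

b_3 = ∫_{-1}^{1} φ(s) sin(3*pi*s) ds.
Split the integral at the breakpoints.
Integrating by parts (boundary term plus one more integral), an antiderivative of (s + 4) sin(3*pi*s) is -s*cos(3*pi*s)/(3*pi) + sin(3*pi*s)/(9*pi**2) - 4*cos(3*pi*s)/(3*pi); evaluating from -1 to 0: ∫_{-1}^{0} (s + 4) sin(3*pi*s) ds = (-4/(3*pi)) - (1/pi) = -7/(3*pi).
Integrating by parts (boundary term plus one more integral), an antiderivative of (2*s - 2) sin(3*pi*s) is -2*s*cos(3*pi*s)/(3*pi) + 2*sin(3*pi*s)/(9*pi**2) + 2*cos(3*pi*s)/(3*pi); evaluating from 0 to 1: ∫_{0}^{1} (2*s - 2) sin(3*pi*s) ds = (0) - (2/(3*pi)) = -2/(3*pi).
Summing the pieces gives b_3 = -3/pi.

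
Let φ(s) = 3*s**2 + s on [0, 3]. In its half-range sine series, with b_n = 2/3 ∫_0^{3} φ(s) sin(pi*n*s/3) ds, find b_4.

-15/pi

b_4 = 2/3 ∫_0^{3} (3*s**2 + s) sin(4*pi*s/3) ds.
Integrating by parts twice (tabular method), an antiderivative of (3*s**2 + s) sin(4*pi*s/3) is -9*s**2*cos(4*pi*s/3)/(4*pi) + 27*s*sin(4*pi*s/3)/(8*pi**2) - 3*s*cos(4*pi*s/3)/(4*pi) + 9*sin(4*pi*s/3)/(16*pi**2) + 81*cos(4*pi*s/3)/(32*pi**3); evaluating from 0 to 3: ∫_{0}^{3} (3*s**2 + s) sin(4*pi*s/3) ds = (9*(9 - 80*pi**2)/(32*pi**3)) - (81/(32*pi**3)) = -45/(2*pi).
Hence b_4 = (2/3)·(-45/(2*pi)) = -15/pi.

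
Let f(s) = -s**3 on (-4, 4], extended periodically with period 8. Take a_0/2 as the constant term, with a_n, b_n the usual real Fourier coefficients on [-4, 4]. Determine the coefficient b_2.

-96/pi**3 + 64/pi

b_2 = 1/4 ∫_{-4}^{4} f(s) sin(pi*s/2) ds.
f is odd and sin(pi*s/2) is odd, so the integrand is even and b_2 = 1/2 ∫_0^{4} f(s) sin(pi*s/2) ds.
Integrating by parts three times (tabular method), an antiderivative of (-s**3) sin(pi*s/2) is 2*s**3*cos(pi*s/2)/pi - 12*s**2*sin(pi*s/2)/pi**2 - 48*s*cos(pi*s/2)/pi**3 + 96*sin(pi*s/2)/pi**4; evaluating from 0 to 4: ∫_{0}^{4} (-s**3) sin(pi*s/2) ds = (-192/pi**3 + 128/pi) - (0) = -192/pi**3 + 128/pi.
Hence b_2 = (1/2)·(-192/pi**3 + 128/pi) = -96/pi**3 + 64/pi.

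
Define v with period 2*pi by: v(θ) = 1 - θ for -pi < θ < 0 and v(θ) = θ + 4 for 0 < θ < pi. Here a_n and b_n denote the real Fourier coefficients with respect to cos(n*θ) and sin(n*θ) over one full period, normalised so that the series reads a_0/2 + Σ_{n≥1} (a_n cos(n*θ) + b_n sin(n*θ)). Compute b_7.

b_7 = 1/pi ∫_{-pi}^{pi} v(θ) sin(7*θ) dθ.
Split the integral at the breakpoints.
Integrating by parts (boundary term plus one more integral), an antiderivative of (1 - θ) sin(7*θ) is θ*cos(7*θ)/7 - sin(7*θ)/49 - cos(7*θ)/7; evaluating from -pi to 0: ∫_{-pi}^{0} (1 - θ) sin(7*θ) dθ = (-1/7) - (1/7 + pi/7) = -pi/7 - 2/7.
Integrating by parts (boundary term plus one more integral), an antiderivative of (θ + 4) sin(7*θ) is -θ*cos(7*θ)/7 + sin(7*θ)/49 - 4*cos(7*θ)/7; evaluating from 0 to pi: ∫_{0}^{pi} (θ + 4) sin(7*θ) dθ = (pi/7 + 4/7) - (-4/7) = pi/7 + 8/7.
Summing the pieces and multiplying by (1/pi) gives b_7 = 6/(7*pi).

6/(7*pi)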